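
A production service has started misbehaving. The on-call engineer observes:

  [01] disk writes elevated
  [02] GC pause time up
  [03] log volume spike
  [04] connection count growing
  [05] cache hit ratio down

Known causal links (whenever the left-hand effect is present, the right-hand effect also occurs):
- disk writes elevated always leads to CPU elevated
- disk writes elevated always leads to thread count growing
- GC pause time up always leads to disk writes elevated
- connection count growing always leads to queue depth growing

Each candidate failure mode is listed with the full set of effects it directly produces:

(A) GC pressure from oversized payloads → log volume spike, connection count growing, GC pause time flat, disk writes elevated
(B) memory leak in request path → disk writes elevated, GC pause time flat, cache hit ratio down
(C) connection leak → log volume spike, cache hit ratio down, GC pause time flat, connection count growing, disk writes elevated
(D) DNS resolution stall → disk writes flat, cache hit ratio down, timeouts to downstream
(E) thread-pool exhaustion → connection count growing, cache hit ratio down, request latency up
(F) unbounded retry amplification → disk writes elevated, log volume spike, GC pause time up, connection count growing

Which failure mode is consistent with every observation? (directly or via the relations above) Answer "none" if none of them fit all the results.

none

Testing each hypothesis:
(A) GC pressure from oversized payloads — fails on GC pause time up, cache hit ratio down (predicts GC pause time flat, not GC pause time up)
(B) memory leak in request path — disk writes elevated +; GC pause time up -; log volume spike -; connection count growing -; cache hit ratio down +
(C) connection leak — disk writes elevated +; GC pause time up -; log volume spike +; connection count growing +; cache hit ratio down +
(D) DNS resolution stall — disk writes elevated -; GC pause time up -; log volume spike -; connection count growing -; cache hit ratio down +
(E) thread-pool exhaustion — does not account for disk writes elevated, GC pause time up, log volume spike
(F) unbounded retry amplification — does not account for cache hit ratio down
Every candidate fails on at least one observation.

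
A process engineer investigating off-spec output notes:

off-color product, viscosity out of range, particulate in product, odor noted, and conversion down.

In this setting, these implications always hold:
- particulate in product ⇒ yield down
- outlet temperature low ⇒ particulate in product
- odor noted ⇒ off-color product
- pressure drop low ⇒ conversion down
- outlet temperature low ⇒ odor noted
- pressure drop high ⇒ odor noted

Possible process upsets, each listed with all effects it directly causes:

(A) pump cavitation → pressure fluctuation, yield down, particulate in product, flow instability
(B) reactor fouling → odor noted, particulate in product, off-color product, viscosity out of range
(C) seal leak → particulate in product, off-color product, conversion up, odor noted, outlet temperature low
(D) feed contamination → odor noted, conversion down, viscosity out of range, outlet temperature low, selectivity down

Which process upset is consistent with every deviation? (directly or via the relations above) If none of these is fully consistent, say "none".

Checking each candidate against the observations:
(A) pump cavitation — does not account for off-color product, viscosity out of range, odor noted, conversion down
(B) reactor fouling — off-color product +; viscosity out of range +; particulate in product +; odor noted +; conversion down -
(C) seal leak — off-color product +; viscosity out of range -; particulate in product +; odor noted +; conversion down -
(D) feed contamination — off-color product + (through odor noted → off-color product); viscosity out of range +; particulate in product + (through outlet temperature low → particulate in product); odor noted +; conversion down +
Only (D) is consistent with every observation.

D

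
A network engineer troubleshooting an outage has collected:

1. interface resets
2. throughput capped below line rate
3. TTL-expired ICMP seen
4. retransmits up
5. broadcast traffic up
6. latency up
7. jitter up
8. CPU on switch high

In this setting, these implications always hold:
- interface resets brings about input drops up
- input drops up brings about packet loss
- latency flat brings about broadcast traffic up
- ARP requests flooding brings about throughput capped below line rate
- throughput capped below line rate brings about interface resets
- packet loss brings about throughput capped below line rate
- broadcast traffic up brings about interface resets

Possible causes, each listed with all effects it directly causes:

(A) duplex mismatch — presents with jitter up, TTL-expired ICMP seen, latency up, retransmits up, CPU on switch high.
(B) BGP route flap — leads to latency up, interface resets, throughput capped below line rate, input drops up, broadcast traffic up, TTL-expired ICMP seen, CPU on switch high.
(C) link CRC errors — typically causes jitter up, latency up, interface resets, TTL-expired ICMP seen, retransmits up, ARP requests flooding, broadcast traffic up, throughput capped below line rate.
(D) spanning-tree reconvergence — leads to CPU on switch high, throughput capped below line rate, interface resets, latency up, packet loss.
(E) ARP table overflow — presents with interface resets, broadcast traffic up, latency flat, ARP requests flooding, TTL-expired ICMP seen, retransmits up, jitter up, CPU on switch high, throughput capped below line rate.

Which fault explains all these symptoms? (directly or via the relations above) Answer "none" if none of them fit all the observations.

Testing each hypothesis:
(A) duplex mismatch — interface resets -; throughput capped below line rate -; TTL-expired ICMP seen +; retransmits up +; broadcast traffic up -; latency up +; jitter up +; CPU on switch high +
(B) BGP route flap — interface resets +; throughput capped below line rate +; TTL-expired ICMP seen +; retransmits up -; broadcast traffic up +; latency up +; jitter up -; CPU on switch high +
(C) link CRC errors — does not account for CPU on switch high
(D) spanning-tree reconvergence — does not account for TTL-expired ICMP seen, retransmits up, broadcast traffic up, jitter up
(E) ARP table overflow — interface resets +; throughput capped below line rate +; TTL-expired ICMP seen +; retransmits up +; broadcast traffic up +; latency up -; jitter up +; CPU on switch high +
No candidate is consistent with all observations.

none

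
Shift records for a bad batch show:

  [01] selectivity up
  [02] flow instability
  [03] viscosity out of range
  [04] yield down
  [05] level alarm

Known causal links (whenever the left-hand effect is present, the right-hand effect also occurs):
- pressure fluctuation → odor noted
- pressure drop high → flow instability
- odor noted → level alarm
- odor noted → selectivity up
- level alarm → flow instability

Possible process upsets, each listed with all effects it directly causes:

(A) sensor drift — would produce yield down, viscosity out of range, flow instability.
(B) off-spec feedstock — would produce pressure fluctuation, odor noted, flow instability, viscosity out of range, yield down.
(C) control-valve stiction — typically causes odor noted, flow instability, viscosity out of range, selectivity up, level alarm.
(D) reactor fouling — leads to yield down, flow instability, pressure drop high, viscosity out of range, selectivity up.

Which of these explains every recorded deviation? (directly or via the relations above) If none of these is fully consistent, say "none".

Checking each candidate against the observations:
(A) sensor drift — selectivity up -; flow instability +; viscosity out of range +; yield down +; level alarm -
(B) off-spec feedstock — accounts for every observation (selectivity up by odor noted → selectivity up)
(C) control-valve stiction — selectivity up +; flow instability +; viscosity out of range +; yield down -; level alarm +
(D) reactor fouling — selectivity up +; flow instability +; viscosity out of range +; yield down +; level alarm -
Only (B) is consistent with every observation.

B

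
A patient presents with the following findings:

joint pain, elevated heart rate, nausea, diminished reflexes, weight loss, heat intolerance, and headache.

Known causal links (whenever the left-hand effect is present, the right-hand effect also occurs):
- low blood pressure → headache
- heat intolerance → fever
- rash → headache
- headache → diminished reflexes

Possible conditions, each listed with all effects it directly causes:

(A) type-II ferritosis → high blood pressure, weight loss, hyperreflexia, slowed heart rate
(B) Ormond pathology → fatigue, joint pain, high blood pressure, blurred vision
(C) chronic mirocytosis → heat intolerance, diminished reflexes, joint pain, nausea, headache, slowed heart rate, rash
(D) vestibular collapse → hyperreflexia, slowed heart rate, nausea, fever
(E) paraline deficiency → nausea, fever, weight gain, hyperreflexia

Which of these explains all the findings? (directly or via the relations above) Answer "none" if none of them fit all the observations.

none

Per-candidate check:
(A) type-II ferritosis — fails on joint pain, elevated heart rate, nausea, diminished reflexes, heat intolerance, headache (predicts slowed heart rate, not elevated heart rate; predicts hyperreflexia, not diminished reflexes)
(B) Ormond pathology — joint pain match; elevated heart rate miss; nausea miss; diminished reflexes miss; weight loss miss; heat intolerance miss; headache miss
(C) chronic mirocytosis — fails on elevated heart rate, weight loss (predicts slowed heart rate, not elevated heart rate)
(D) vestibular collapse — fails on joint pain, elevated heart rate, diminished reflexes, weight loss, heat intolerance, headache (predicts slowed heart rate, not elevated heart rate; predicts hyperreflexia, not diminished reflexes)
(E) paraline deficiency — joint pain miss; elevated heart rate miss; nausea match; diminished reflexes miss; weight loss miss; heat intolerance miss; headache miss
Every candidate fails on at least one observation.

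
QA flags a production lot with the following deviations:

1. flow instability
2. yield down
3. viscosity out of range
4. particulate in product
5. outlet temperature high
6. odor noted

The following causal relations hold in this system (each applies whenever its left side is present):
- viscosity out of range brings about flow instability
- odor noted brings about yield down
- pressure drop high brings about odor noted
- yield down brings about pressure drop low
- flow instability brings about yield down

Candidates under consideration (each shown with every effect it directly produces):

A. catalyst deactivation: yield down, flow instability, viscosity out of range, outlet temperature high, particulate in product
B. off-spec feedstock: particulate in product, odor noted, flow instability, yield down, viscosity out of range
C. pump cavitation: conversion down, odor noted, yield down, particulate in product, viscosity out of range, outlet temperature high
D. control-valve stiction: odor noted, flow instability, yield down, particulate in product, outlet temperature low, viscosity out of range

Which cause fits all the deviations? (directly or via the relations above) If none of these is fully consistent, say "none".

Testing each hypothesis:
(A) catalyst deactivation — flow instability yes; yield down yes; viscosity out of range yes; particulate in product yes; outlet temperature high yes; odor noted NO
(B) off-spec feedstock — flow instability yes; yield down yes; viscosity out of range yes; particulate in product yes; outlet temperature high NO; odor noted yes
(C) pump cavitation — accounts for every observation (flow instability by viscosity out of range → flow instability)
(D) control-valve stiction — fails on outlet temperature high (predicts outlet temperature low, not outlet temperature high)
Only (C) is consistent with every observation.

C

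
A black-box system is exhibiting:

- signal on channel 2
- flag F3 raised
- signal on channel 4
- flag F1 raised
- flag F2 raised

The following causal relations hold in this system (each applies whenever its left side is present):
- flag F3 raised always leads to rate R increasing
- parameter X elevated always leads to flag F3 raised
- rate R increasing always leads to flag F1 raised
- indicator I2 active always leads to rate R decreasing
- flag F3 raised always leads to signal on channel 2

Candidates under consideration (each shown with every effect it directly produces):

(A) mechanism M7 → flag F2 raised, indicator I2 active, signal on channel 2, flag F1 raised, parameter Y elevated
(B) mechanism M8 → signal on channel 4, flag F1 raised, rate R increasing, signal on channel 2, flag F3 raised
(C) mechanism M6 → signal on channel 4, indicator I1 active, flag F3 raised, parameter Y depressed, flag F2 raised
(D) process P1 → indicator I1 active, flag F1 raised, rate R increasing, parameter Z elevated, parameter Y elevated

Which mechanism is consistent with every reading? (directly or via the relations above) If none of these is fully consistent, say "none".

Testing each hypothesis:
(A) mechanism M7 — does not account for flag F3 raised, signal on channel 4
(B) mechanism M8 — does not account for flag F2 raised
(C) mechanism M6 — accounts for every observation (signal on channel 2 via flag F3 raised → signal on channel 2)
(D) process P1 — does not account for signal on channel 2, flag F3 raised, signal on channel 4, flag F2 raised
(C) is the only candidate with no mismatches.

C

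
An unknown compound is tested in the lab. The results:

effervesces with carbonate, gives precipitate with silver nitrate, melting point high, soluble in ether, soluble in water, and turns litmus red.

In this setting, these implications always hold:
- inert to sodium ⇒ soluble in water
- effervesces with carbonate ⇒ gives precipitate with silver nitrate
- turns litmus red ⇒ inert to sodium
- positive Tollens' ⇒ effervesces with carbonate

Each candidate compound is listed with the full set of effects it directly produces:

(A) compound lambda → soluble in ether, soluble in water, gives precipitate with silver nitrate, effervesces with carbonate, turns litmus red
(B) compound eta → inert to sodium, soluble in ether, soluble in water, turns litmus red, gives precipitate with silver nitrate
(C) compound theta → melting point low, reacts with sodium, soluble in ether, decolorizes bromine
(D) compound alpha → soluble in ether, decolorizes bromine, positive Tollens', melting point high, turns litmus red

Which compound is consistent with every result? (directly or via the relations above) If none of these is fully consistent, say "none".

For each candidate, compare predicted effects to what was observed:
(A) compound lambda — effervesces with carbonate match; gives precipitate with silver nitrate match; melting point high miss; soluble in ether match; soluble in water match; turns litmus red match
(B) compound eta — does not account for effervesces with carbonate, melting point high
(C) compound theta — effervesces with carbonate miss; gives precipitate with silver nitrate miss; melting point high miss; soluble in ether match; soluble in water miss; turns litmus red miss
(D) compound alpha — effervesces with carbonate match (by positive Tollens' → effervesces with carbonate); gives precipitate with silver nitrate match (by positive Tollens' → effervesces with carbonate → gives precipitate with silver nitrate); melting point high match; soluble in ether match; soluble in water match (by turns litmus red → inert to sodium → soluble in water); turns litmus red match
(D) is the only candidate with no mismatches.

D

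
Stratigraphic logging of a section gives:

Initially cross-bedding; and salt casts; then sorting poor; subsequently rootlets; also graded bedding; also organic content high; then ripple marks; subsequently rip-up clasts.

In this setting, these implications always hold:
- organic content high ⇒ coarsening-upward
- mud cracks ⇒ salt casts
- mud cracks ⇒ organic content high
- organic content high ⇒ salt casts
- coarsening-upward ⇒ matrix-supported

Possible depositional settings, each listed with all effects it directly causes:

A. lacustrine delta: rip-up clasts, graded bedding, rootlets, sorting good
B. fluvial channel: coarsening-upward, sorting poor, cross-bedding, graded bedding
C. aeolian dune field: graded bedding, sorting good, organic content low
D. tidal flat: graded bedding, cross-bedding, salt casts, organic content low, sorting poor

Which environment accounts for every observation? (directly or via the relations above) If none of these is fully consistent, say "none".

none

Per-candidate check:
(A) lacustrine delta — cross-bedding miss; salt casts miss; sorting poor miss; rootlets match; graded bedding match; organic content high miss; ripple marks miss; rip-up clasts match
(B) fluvial channel — does not account for salt casts, rootlets, organic content high, ripple marks, rip-up clasts
(C) aeolian dune field — cross-bedding miss; salt casts miss; sorting poor miss; rootlets miss; graded bedding match; organic content high miss; ripple marks miss; rip-up clasts miss
(D) tidal flat — cross-bedding match; salt casts match; sorting poor match; rootlets miss; graded bedding match; organic content high miss; ripple marks miss; rip-up clasts miss
No candidate is consistent with all observations.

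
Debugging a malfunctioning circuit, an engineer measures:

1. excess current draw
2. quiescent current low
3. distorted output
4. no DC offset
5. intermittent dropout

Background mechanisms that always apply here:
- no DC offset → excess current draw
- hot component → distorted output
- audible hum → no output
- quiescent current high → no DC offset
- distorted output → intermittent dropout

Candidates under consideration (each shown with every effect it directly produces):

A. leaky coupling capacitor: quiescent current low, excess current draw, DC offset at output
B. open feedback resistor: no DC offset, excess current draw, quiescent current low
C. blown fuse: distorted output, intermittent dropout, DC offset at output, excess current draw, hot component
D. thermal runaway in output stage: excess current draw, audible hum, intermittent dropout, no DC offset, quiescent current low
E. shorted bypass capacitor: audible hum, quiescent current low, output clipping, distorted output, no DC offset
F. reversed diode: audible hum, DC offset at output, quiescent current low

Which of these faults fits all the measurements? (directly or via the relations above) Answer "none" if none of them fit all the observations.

E

Per-candidate check:
(A) leaky coupling capacitor — fails on distorted output, no DC offset, intermittent dropout (predicts DC offset at output, not no DC offset)
(B) open feedback resistor — does not account for distorted output, intermittent dropout
(C) blown fuse — fails on quiescent current low, no DC offset (predicts DC offset at output, not no DC offset)
(D) thermal runaway in output stage — excess current draw yes; quiescent current low yes; distorted output NO; no DC offset yes; intermittent dropout yes
(E) shorted bypass capacitor — accounts for every observation (excess current draw by no DC offset → excess current draw)
(F) reversed diode — excess current draw NO; quiescent current low yes; distorted output NO; no DC offset NO; intermittent dropout NO
(E) is the only candidate with no mismatches.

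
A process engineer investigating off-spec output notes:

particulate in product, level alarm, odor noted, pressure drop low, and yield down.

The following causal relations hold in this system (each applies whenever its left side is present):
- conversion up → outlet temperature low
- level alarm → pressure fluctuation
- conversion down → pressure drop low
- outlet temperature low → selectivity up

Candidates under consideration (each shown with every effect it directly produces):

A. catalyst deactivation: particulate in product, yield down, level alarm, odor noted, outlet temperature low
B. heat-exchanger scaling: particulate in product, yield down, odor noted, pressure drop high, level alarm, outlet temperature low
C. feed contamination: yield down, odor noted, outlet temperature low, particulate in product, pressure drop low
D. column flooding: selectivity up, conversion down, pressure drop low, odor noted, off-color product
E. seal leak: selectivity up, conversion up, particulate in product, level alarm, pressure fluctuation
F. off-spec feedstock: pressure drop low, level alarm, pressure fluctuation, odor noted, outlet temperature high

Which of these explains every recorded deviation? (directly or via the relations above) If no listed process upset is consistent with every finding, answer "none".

none

For each candidate, compare predicted effects to what was observed:
(A) catalyst deactivation — particulate in product +; level alarm +; odor noted +; pressure drop low -; yield down +
(B) heat-exchanger scaling — particulate in product +; level alarm +; odor noted +; pressure drop low -; yield down +
(C) feed contamination — particulate in product +; level alarm -; odor noted +; pressure drop low +; yield down +
(D) column flooding — particulate in product -; level alarm -; odor noted +; pressure drop low +; yield down -
(E) seal leak — does not account for odor noted, pressure drop low, yield down
(F) off-spec feedstock — does not account for particulate in product, yield down
Every candidate fails on at least one observation.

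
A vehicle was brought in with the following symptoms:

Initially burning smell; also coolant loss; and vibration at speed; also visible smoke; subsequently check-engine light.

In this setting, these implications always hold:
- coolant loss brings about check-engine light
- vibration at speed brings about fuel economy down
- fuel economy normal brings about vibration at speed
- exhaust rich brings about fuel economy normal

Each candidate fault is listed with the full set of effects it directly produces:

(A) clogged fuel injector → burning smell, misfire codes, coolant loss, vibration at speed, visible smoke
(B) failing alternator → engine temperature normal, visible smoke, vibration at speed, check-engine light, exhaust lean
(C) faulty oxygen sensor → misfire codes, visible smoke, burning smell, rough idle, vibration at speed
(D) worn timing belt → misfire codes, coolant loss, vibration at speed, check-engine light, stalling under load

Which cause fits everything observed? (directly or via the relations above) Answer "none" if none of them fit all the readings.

A

Testing each hypothesis:
(A) clogged fuel injector — burning smell +; coolant loss +; vibration at speed +; visible smoke +; check-engine light + (by coolant loss → check-engine light)
(B) failing alternator — does not account for burning smell, coolant loss
(C) faulty oxygen sensor — burning smell +; coolant loss -; vibration at speed +; visible smoke +; check-engine light -
(D) worn timing belt — does not account for burning smell, visible smoke
Only (A) is consistent with every observation.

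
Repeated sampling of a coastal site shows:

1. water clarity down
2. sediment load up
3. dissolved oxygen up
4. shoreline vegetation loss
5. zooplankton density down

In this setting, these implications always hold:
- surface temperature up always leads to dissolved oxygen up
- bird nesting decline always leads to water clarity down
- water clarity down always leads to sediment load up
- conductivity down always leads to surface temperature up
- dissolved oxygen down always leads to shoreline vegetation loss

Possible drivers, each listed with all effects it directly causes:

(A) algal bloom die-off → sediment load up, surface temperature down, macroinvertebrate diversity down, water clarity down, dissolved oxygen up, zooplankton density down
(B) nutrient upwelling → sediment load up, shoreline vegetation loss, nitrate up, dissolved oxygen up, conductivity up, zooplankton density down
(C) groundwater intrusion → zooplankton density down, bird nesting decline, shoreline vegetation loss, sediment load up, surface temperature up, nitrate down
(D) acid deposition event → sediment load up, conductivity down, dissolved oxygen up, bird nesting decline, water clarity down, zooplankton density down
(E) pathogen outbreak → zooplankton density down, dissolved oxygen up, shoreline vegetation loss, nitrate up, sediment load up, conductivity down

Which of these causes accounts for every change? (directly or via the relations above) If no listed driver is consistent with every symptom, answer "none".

Per-candidate check:
(A) algal bloom die-off — water clarity down +; sediment load up +; dissolved oxygen up +; shoreline vegetation loss -; zooplankton density down +
(B) nutrient upwelling — water clarity down -; sediment load up +; dissolved oxygen up +; shoreline vegetation loss +; zooplankton density down +
(C) groundwater intrusion — accounts for every observation (water clarity down through bird nesting decline → water clarity down)
(D) acid deposition event — water clarity down +; sediment load up +; dissolved oxygen up +; shoreline vegetation loss -; zooplankton density down +
(E) pathogen outbreak — does not account for water clarity down
Only (C) is consistent with every observation.

C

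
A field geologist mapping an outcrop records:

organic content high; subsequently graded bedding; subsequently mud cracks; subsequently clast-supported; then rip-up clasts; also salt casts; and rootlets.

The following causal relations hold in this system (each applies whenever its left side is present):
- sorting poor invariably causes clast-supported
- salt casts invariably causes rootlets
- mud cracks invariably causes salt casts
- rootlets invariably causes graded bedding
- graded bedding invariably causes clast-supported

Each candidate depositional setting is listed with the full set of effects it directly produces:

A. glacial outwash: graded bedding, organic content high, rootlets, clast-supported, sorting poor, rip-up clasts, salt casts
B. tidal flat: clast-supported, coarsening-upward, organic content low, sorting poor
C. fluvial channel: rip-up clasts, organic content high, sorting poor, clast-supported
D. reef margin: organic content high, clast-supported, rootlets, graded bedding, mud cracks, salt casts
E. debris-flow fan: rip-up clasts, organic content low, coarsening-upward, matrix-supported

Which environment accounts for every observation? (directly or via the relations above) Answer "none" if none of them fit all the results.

none

For each candidate, compare predicted effects to what was observed:
(A) glacial outwash — organic content high match; graded bedding match; mud cracks miss; clast-supported match; rip-up clasts match; salt casts match; rootlets match
(B) tidal flat — fails on organic content high, graded bedding, mud cracks, rip-up clasts, salt casts, rootlets (predicts organic content low, not organic content high)
(C) fluvial channel — organic content high match; graded bedding miss; mud cracks miss; clast-supported match; rip-up clasts match; salt casts miss; rootlets miss
(D) reef margin — does not account for rip-up clasts
(E) debris-flow fan — fails on organic content high, graded bedding, mud cracks, clast-supported, salt casts, rootlets (predicts organic content low, not organic content high; predicts matrix-supported, not clast-supported)
Every candidate fails on at least one observation.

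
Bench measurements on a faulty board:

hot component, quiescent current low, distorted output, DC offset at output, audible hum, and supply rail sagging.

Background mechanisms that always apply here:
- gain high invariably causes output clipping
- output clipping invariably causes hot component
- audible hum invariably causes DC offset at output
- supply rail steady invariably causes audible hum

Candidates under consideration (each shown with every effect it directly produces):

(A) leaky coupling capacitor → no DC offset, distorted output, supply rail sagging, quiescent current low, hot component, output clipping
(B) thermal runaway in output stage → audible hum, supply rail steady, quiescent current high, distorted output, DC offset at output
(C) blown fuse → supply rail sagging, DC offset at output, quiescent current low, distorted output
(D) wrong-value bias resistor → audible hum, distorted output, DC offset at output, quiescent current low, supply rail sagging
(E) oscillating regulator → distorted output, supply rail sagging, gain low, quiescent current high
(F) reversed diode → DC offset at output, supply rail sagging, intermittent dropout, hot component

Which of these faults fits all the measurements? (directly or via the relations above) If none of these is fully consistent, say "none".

Checking each candidate against the observations:
(A) leaky coupling capacitor — hot component +; quiescent current low +; distorted output +; DC offset at output -; audible hum -; supply rail sagging +
(B) thermal runaway in output stage — fails on hot component, quiescent current low, supply rail sagging (predicts quiescent current high, not quiescent current low; predicts supply rail steady, not supply rail sagging)
(C) blown fuse — hot component -; quiescent current low +; distorted output +; DC offset at output +; audible hum -; supply rail sagging +
(D) wrong-value bias resistor — hot component -; quiescent current low +; distorted output +; DC offset at output +; audible hum +; supply rail sagging +
(E) oscillating regulator — hot component -; quiescent current low -; distorted output +; DC offset at output -; audible hum -; supply rail sagging +
(F) reversed diode — hot component +; quiescent current low -; distorted output -; DC offset at output +; audible hum -; supply rail sagging +
Every candidate fails on at least one observation.

none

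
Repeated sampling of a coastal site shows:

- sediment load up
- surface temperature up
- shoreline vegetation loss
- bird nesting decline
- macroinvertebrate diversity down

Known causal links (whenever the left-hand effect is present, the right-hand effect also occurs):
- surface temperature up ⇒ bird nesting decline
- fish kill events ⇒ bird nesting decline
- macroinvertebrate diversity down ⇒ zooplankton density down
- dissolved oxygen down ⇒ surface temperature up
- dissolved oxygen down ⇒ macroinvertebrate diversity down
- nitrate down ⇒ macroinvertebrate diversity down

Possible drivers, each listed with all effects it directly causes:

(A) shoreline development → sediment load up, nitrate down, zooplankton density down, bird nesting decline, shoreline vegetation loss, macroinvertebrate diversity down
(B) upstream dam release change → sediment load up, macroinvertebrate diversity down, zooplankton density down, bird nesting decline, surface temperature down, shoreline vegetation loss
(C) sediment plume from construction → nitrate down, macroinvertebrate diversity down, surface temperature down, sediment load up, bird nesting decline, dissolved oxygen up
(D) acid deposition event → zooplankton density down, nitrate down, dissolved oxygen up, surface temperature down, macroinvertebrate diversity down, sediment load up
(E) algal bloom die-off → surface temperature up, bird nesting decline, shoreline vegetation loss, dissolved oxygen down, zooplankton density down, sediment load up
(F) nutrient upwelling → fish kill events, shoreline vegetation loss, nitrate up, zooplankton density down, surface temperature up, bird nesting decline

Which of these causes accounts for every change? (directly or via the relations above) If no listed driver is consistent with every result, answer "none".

E

Checking each candidate against the observations:
(A) shoreline development — sediment load up match; surface temperature up miss; shoreline vegetation loss match; bird nesting decline match; macroinvertebrate diversity down match
(B) upstream dam release change — fails on surface temperature up (predicts surface temperature down, not surface temperature up)
(C) sediment plume from construction — sediment load up match; surface temperature up miss; shoreline vegetation loss miss; bird nesting decline match; macroinvertebrate diversity down match
(D) acid deposition event — sediment load up match; surface temperature up miss; shoreline vegetation loss miss; bird nesting decline miss; macroinvertebrate diversity down match
(E) algal bloom die-off — accounts for every observation (macroinvertebrate diversity down by dissolved oxygen down → macroinvertebrate diversity down)
(F) nutrient upwelling — sediment load up miss; surface temperature up match; shoreline vegetation loss match; bird nesting decline match; macroinvertebrate diversity down miss
(E) is the only candidate with no mismatches.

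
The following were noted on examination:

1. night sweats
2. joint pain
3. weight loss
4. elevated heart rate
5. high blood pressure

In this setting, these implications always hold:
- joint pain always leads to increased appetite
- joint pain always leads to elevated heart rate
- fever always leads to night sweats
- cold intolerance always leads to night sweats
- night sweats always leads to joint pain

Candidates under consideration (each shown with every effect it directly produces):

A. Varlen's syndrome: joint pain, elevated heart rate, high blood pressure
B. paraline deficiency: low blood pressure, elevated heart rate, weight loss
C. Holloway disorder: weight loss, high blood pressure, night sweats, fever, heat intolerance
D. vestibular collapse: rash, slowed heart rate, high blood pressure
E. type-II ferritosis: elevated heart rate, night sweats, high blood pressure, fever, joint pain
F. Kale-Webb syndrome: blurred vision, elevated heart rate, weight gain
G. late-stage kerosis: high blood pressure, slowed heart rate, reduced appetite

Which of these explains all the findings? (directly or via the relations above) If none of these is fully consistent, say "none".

Per-candidate check:
(A) Varlen's syndrome — does not account for night sweats, weight loss
(B) paraline deficiency — night sweats ✗; joint pain ✗; weight loss ✓; elevated heart rate ✓; high blood pressure ✗
(C) Holloway disorder — accounts for every observation (joint pain via night sweats → joint pain)
(D) vestibular collapse — night sweats ✗; joint pain ✗; weight loss ✗; elevated heart rate ✗; high blood pressure ✓
(E) type-II ferritosis — night sweats ✓; joint pain ✓; weight loss ✗; elevated heart rate ✓; high blood pressure ✓
(F) Kale-Webb syndrome — fails on night sweats, joint pain, weight loss, high blood pressure (predicts weight gain, not weight loss)
(G) late-stage kerosis — fails on night sweats, joint pain, weight loss, elevated heart rate (predicts slowed heart rate, not elevated heart rate)
(C) is the only candidate with no mismatches.

C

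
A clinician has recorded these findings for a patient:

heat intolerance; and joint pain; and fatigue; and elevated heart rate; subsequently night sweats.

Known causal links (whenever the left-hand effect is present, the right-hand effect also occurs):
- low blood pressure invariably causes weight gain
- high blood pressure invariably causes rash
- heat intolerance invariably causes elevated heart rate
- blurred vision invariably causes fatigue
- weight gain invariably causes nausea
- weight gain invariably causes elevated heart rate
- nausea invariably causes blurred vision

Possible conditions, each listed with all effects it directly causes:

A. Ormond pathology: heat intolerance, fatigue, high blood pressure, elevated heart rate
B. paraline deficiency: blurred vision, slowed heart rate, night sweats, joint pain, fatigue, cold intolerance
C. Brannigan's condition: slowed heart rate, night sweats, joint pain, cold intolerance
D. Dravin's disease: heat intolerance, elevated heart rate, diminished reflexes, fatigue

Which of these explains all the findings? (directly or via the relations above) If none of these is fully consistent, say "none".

Checking each candidate against the observations:
(A) Ormond pathology — heat intolerance yes; joint pain NO; fatigue yes; elevated heart rate yes; night sweats NO
(B) paraline deficiency — heat intolerance NO; joint pain yes; fatigue yes; elevated heart rate NO; night sweats yes
(C) Brannigan's condition — heat intolerance NO; joint pain yes; fatigue NO; elevated heart rate NO; night sweats yes
(D) Dravin's disease — heat intolerance yes; joint pain NO; fatigue yes; elevated heart rate yes; night sweats NO
No candidate is consistent with all observations.

none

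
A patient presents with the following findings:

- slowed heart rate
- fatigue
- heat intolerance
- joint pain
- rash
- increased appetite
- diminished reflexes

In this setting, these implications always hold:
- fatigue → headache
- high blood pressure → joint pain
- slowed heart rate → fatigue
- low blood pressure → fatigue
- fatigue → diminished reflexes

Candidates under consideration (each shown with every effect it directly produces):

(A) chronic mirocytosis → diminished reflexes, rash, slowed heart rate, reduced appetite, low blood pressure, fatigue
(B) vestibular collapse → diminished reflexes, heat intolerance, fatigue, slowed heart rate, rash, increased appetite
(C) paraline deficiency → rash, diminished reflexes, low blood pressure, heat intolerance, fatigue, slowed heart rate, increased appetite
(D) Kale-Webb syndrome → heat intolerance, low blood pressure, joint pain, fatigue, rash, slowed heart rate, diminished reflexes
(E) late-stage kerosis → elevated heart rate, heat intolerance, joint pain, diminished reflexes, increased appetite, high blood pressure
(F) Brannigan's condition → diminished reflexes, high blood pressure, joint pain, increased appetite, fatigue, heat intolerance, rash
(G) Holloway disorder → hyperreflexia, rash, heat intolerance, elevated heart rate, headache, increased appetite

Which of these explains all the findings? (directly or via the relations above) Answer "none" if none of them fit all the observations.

Checking each candidate against the observations:
(A) chronic mirocytosis — slowed heart rate +; fatigue +; heat intolerance -; joint pain -; rash +; increased appetite -; diminished reflexes +
(B) vestibular collapse — slowed heart rate +; fatigue +; heat intolerance +; joint pain -; rash +; increased appetite +; diminished reflexes +
(C) paraline deficiency — slowed heart rate +; fatigue +; heat intolerance +; joint pain -; rash +; increased appetite +; diminished reflexes +
(D) Kale-Webb syndrome — does not account for increased appetite
(E) late-stage kerosis — fails on slowed heart rate, fatigue, rash (predicts elevated heart rate, not slowed heart rate)
(F) Brannigan's condition — slowed heart rate -; fatigue +; heat intolerance +; joint pain +; rash +; increased appetite +; diminished reflexes +
(G) Holloway disorder — fails on slowed heart rate, fatigue, joint pain, diminished reflexes (predicts elevated heart rate, not slowed heart rate; predicts hyperreflexia, not diminished reflexes)
No candidate is consistent with all observations.

none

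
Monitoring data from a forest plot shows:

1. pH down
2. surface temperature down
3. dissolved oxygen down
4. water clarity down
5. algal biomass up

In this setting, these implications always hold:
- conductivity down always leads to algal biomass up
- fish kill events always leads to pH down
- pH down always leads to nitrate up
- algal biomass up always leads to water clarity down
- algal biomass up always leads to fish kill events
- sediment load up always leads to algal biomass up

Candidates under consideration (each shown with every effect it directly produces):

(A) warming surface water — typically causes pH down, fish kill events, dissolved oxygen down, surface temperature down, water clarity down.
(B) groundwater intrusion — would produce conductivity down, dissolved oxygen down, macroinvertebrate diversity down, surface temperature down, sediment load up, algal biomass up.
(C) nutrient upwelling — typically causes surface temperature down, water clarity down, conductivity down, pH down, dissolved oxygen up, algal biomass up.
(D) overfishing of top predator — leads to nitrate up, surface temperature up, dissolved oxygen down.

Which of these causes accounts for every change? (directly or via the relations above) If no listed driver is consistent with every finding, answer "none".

Per-candidate check:
(A) warming surface water — pH down +; surface temperature down +; dissolved oxygen down +; water clarity down +; algal biomass up -
(B) groundwater intrusion — pH down + (through algal biomass up → fish kill events → pH down); surface temperature down +; dissolved oxygen down +; water clarity down + (through algal biomass up → water clarity down); algal biomass up +
(C) nutrient upwelling — fails on dissolved oxygen down (predicts dissolved oxygen up, not dissolved oxygen down)
(D) overfishing of top predator — fails on pH down, surface temperature down, water clarity down, algal biomass up (predicts surface temperature up, not surface temperature down)
(B) is the only candidate with no mismatches.

B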